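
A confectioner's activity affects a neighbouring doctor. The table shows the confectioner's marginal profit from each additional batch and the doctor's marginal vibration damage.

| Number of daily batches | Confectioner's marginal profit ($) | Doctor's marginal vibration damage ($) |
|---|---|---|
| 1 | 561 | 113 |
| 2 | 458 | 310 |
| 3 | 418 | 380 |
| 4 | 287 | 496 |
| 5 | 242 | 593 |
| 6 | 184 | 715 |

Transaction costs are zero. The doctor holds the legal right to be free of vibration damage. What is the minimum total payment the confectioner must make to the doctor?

Efficient level: marginal profit ≥ marginal vibration damage through level 3, so k* = 3.
With the doctor holding the right, the confectioner must at least compensate total damage at k*: 113 + 310 + 380 = 803.

$803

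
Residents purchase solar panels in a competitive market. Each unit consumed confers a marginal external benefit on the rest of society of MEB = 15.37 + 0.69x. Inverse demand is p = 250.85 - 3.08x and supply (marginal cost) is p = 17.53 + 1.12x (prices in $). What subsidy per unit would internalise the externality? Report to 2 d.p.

Social marginal benefit = demand + MEB = 266.22 - 2.39x.
Set SMB = MC: 266.22 - 2.39x = 17.53 + 1.12x → x* = 70.8519.
The Pigouvian subsidy equals MEB at x*: 15.37 + 0.69×70.8519 = 64.2578.

subsidy = $64.26 per unit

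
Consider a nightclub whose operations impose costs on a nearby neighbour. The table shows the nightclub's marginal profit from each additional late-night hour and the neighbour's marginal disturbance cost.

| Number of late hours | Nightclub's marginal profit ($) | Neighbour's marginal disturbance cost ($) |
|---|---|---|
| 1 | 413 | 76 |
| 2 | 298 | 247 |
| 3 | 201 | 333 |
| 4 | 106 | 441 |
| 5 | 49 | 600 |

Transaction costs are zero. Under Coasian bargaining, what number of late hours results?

2

Bargaining reaches the level where marginal profit last exceeds marginal disturbance cost.
That holds through level 2 (298 ≥ 247) but not at 3 (201 < 333).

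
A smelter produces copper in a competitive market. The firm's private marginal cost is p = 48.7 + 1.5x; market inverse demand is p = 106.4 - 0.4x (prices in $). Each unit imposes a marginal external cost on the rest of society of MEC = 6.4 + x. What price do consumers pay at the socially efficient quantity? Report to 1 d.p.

Social marginal cost = private MC + MEC = 55.1 + 2.5x.
Set SMC = demand: 55.1 + 2.5x = 106.4 - 0.4x → x* = 17.6897.
Consumer price on the demand curve at x*: 106.4 − 0.4×17.6897 = 99.3241.

P = $99.3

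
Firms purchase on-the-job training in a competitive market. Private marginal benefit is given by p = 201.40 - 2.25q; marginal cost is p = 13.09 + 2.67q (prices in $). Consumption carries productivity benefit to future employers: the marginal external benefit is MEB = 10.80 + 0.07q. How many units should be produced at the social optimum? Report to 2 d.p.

Social marginal benefit = demand + MEB = 212.20 - 2.18q.
Set SMB = MC: 212.20 - 2.18q = 13.09 + 2.67q → q* = 41.0536.

q* = 41.05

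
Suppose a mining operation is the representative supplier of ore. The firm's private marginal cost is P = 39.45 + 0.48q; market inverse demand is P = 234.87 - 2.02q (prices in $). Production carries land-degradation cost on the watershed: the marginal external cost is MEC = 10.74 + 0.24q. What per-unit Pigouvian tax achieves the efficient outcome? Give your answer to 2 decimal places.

tax = $26.92 per unit

Social marginal cost = private MC + MEC = 50.19 + 0.72q.
Set SMC = demand: 50.19 + 0.72q = 234.87 - 2.02q → q* = 67.4015.
The Pigouvian tax equals MEC at q*: 10.74 + 0.24×67.4015 = 26.9164.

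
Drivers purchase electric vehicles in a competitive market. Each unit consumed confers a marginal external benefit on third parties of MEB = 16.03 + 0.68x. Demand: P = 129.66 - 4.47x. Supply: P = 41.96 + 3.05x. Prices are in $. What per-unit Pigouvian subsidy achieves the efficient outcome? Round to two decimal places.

Social marginal benefit = demand + MEB = 145.69 - 3.79x.
Set SMB = MC: 145.69 - 3.79x = 41.96 + 3.05x → x* = 15.1652.
The Pigouvian subsidy equals MEB at x*: 16.03 + 0.68×15.1652 = 26.3423.

subsidy = $26.34 per unit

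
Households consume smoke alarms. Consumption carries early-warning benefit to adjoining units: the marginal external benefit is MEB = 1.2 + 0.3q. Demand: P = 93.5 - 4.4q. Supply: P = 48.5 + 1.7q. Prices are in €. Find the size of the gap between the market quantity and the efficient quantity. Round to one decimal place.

Market equilibrium (private): 48.5 + 1.7q = 93.5 - 4.4q → q_m = 7.3770.
Social marginal benefit = demand + MEB = 94.7 - 4.1q.
Set SMB = MC: 94.7 - 4.1q = 48.5 + 1.7q → q* = 7.9655.
Gap = |7.3770 − 7.9655| = 0.5885.

0.6 units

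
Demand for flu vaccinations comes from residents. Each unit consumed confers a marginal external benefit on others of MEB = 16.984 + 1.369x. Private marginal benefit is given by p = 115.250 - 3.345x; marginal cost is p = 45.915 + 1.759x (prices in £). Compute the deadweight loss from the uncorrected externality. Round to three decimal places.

DWL = £169.480

Market equilibrium (private): 45.915 + 1.759x = 115.250 - 3.345x → x_m = 13.5844.
Social marginal benefit = demand + MEB = 132.234 - 1.976x.
Set SMB = MC: 132.234 - 1.976x = 45.915 + 1.759x → x* = 23.1108.
Height of the DWL triangle at x_m is SMB(x_m) − MC(x_m) = MEB(x_m) = 35.5811.
DWL = ½ × 9.5264 × 35.5811 = 169.4799.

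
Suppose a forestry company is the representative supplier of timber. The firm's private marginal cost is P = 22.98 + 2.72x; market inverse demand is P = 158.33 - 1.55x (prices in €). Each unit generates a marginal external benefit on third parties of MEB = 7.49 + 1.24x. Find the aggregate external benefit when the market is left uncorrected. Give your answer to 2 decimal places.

€860.37

Market equilibrium (private): 22.98 + 2.72x = 158.33 - 1.55x → x_m = 31.6979.
Total external benefit = ∫₀^{x_m} (7.49 + 1.24x) dx = 7.49×31.6979 + ½×1.24×31.6979² = 860.3665.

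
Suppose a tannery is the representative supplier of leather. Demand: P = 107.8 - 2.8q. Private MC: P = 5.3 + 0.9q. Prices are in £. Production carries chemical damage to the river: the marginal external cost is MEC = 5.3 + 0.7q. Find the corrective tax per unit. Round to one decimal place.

tax = £20.8 per unit

Social marginal cost = private MC + MEC = 10.6 + 1.6q.
Set SMC = demand: 10.6 + 1.6q = 107.8 - 2.8q → q* = 22.0909.
The Pigouvian tax equals MEC at q*: 5.3 + 0.7×22.0909 = 20.7636.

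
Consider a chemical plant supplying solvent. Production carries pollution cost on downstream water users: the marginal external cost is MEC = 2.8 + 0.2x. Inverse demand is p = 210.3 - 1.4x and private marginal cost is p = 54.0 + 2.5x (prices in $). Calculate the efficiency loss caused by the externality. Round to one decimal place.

Market equilibrium (private): 54.0 + 2.5x = 210.3 - 1.4x → x_m = 40.0769.
Social marginal cost = private MC + MEC = 56.8 + 2.7x.
Set SMC = demand: 56.8 + 2.7x = 210.3 - 1.4x → x* = 37.4390.
Height of the DWL triangle at x_m is SMC(x_m) − demand(x_m) = MEC(x_m) = 10.8154.
DWL = ½ × 2.6379 × 10.8154 = 14.2650.

DWL = $14.3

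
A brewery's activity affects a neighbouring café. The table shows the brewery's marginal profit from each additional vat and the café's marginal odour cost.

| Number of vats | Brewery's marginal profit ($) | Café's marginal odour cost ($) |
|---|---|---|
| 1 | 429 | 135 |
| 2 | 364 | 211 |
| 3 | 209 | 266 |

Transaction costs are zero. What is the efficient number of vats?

2

Bargaining reaches the level where marginal profit last exceeds marginal odour cost.
That holds through level 2 (364 ≥ 211) but not at 3 (209 < 266).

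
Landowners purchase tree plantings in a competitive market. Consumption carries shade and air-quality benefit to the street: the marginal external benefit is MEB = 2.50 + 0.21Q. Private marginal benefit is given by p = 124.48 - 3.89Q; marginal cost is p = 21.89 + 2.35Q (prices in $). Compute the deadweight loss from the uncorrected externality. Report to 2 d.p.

Market equilibrium (private): 21.89 + 2.35Q = 124.48 - 3.89Q → Q_m = 16.4407.
Social marginal benefit = demand + MEB = 126.98 - 3.68Q.
Set SMB = MC: 126.98 - 3.68Q = 21.89 + 2.35Q → Q* = 17.4279.
Height of the DWL triangle at Q_m is SMB(Q_m) − MC(Q_m) = MEB(Q_m) = 5.9525.
DWL = ½ × 0.9872 × 5.9525 = 2.9382.

DWL = $2.94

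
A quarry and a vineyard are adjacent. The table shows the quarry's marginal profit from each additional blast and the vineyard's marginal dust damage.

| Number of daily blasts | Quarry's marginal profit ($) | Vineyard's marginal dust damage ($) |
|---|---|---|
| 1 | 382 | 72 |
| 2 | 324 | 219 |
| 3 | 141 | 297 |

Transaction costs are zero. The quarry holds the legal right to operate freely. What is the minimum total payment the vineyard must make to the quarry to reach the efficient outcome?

Left alone the quarry would choose level 3 (marginal profit stays positive).
Efficient level: k* = 2 (marginal profit ≥ marginal dust damage through 2).
The vineyard must at least cover the quarry's forgone profit from cutting 3→2: 141 = 141.

$141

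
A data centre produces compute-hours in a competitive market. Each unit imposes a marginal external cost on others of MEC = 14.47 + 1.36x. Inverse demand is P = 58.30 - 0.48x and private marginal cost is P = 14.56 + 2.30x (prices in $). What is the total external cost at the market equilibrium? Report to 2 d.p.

$396.00

Market equilibrium (private): 14.56 + 2.30x = 58.30 - 0.48x → x_m = 15.7338.
Total external cost = ∫₀^{x_m} (14.47 + 1.36x) dx = 14.47×15.7338 + ½×1.36×15.7338² = 396.0038.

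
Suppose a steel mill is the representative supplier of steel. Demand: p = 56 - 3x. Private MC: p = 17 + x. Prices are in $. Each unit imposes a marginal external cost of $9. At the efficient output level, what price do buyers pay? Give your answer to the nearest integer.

Social marginal cost = private MC + MEC = 26 + x.
Set SMC = demand: 26 + x = 56 - 3x → x* = 7.5000.
Consumer price on the demand curve at x*: 56 − 3×7.5000 = 33.5000.

P = $34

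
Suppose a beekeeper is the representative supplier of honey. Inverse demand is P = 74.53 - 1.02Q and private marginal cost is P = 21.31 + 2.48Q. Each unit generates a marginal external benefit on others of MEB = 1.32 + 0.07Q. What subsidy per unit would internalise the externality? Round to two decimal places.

subsidy = 2.43 per unit

Social marginal cost = private MC − MEB = 19.99 + 2.41Q.
Set SMC = demand: 19.99 + 2.41Q = 74.53 - 1.02Q → Q* = 15.9009.
The Pigouvian subsidy equals MEB at Q*: 1.32 + 0.07×15.9009 = 2.4331.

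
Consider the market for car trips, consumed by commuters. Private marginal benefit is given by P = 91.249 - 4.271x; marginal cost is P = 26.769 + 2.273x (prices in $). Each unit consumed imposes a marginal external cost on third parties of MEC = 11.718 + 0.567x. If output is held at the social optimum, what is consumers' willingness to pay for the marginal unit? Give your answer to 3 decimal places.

Social marginal benefit = demand − MEC = 79.531 - 4.838x.
Set SMB = MC: 79.531 - 4.838x = 26.769 + 2.273x → x* = 7.4198.
Consumer price on the demand curve at x*: 91.249 − 4.271×7.4198 = 59.5590.

P = $59.559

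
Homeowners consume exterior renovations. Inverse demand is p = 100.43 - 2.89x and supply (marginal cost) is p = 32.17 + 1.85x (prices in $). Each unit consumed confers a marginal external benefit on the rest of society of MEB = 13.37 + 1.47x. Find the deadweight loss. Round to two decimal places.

DWL = $182.41

Market equilibrium (private): 32.17 + 1.85x = 100.43 - 2.89x → x_m = 14.4008.
Social marginal benefit = demand + MEB = 113.80 - 1.42x.
Set SMB = MC: 113.80 - 1.42x = 32.17 + 1.85x → x* = 24.9633.
The loss is the area between SMB and MC from x* to x_m; with linear curves that's a triangle of height MEB(x_m).
DWL = ½ × 10.5625 × 34.5392 = 182.4102.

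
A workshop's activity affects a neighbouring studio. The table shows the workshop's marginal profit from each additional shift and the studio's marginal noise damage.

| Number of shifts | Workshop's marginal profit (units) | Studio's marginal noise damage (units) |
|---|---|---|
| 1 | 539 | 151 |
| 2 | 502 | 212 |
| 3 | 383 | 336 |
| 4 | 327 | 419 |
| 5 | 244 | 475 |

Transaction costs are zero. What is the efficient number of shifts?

3

Bargaining reaches the level where marginal profit last exceeds marginal noise damage.
That holds through level 3 (383 ≥ 336) but not at 4 (327 < 419).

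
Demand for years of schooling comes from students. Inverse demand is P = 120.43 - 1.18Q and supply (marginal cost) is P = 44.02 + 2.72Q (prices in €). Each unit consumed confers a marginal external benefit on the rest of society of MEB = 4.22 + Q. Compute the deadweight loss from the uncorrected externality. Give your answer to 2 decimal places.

Market equilibrium (private): 44.02 + 2.72Q = 120.43 - 1.18Q → Q_m = 19.5923.
Social marginal benefit = demand + MEB = 124.65 - 0.18Q.
Set SMB = MC: 124.65 - 0.18Q = 44.02 + 2.72Q → Q* = 27.8034.
The loss is the area between SMB and MC from Q* to Q_m; with linear curves that's a triangle of height MEB(Q_m).
DWL = ½ × 8.2111 × 23.8123 = 97.7626.

DWL = €97.76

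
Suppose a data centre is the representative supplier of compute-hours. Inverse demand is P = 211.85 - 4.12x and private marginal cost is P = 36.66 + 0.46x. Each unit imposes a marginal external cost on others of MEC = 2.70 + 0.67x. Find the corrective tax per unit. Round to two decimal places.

tax = 24.71 per unit

Social marginal cost = private MC + MEC = 39.36 + 1.13x.
Set SMC = demand: 39.36 + 1.13x = 211.85 - 4.12x → x* = 32.8552.
The Pigouvian tax equals MEC at x*: 2.70 + 0.67×32.8552 = 24.7130.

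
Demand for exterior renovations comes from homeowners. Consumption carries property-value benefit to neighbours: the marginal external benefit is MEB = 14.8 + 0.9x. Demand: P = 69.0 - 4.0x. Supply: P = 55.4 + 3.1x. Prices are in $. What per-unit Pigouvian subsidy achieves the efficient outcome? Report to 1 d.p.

subsidy = $18.9 per unit

Social marginal benefit = demand + MEB = 83.8 - 3.1x.
Set SMB = MC: 83.8 - 3.1x = 55.4 + 3.1x → x* = 4.5806.
The Pigouvian subsidy equals MEB at x*: 14.8 + 0.9×4.5806 = 18.9225.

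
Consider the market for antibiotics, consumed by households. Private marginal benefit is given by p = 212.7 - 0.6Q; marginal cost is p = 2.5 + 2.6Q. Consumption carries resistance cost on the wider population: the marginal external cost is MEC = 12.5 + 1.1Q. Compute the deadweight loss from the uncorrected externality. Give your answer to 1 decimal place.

DWL = 835.3

Market equilibrium (private): 2.5 + 2.6Q = 212.7 - 0.6Q → Q_m = 65.6875.
Social marginal benefit = demand − MEC = 200.2 - 1.7Q.
Set SMB = MC: 200.2 - 1.7Q = 2.5 + 2.6Q → Q* = 45.9767.
Height of the DWL triangle at Q_m is MC(Q_m) − SMB(Q_m) = MEC(Q_m) = 84.7563.
DWL = ½ × 19.7108 × 84.7563 = 835.3072.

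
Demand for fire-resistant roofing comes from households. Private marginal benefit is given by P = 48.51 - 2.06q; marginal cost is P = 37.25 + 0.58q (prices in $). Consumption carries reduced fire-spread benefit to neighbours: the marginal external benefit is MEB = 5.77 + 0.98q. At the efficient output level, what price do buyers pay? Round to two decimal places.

Social marginal benefit = demand + MEB = 54.28 - 1.08q.
Set SMB = MC: 54.28 - 1.08q = 37.25 + 0.58q → q* = 10.2590.
Consumer price on the demand curve at q*: 48.51 − 2.06×10.2590 = 27.3765.

P = $27.38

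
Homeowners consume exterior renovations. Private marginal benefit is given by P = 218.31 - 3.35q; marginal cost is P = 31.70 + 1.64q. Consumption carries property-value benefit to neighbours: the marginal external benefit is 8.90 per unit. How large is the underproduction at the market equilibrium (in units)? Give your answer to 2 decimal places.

Market equilibrium (private): 31.70 + 1.64q = 218.31 - 3.35q → q_m = 37.3968.
Social marginal benefit = demand + MEB = 227.21 - 3.35q.
Set SMB = MC: 227.21 - 3.35q = 31.70 + 1.64q → q* = 39.1804.
Gap = |37.3968 − 39.1804| = 1.7836.

1.78 units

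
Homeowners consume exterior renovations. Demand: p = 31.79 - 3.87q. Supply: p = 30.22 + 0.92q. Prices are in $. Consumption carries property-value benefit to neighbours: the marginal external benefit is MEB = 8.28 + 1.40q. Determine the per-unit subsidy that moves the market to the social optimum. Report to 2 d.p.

subsidy = $12.35 per unit

Social marginal benefit = demand + MEB = 40.07 - 2.47q.
Set SMB = MC: 40.07 - 2.47q = 30.22 + 0.92q → q* = 2.9056.
The Pigouvian subsidy equals MEB at q*: 8.28 + 1.40×2.9056 = 12.3478.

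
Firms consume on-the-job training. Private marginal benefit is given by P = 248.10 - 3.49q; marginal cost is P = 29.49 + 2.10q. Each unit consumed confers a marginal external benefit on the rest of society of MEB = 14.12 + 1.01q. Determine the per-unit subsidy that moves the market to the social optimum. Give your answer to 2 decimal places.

subsidy = 65.44 per unit

Social marginal benefit = demand + MEB = 262.22 - 2.48q.
Set SMB = MC: 262.22 - 2.48q = 29.49 + 2.10q → q* = 50.8144.
The Pigouvian subsidy equals MEB at q*: 14.12 + 1.01×50.8144 = 65.4425.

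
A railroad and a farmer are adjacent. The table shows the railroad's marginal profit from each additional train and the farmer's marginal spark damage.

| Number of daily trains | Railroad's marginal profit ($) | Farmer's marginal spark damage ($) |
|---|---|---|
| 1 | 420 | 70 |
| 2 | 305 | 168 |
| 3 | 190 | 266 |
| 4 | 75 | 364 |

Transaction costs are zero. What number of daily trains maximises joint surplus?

2

Bargaining reaches the level where marginal profit last exceeds marginal spark damage.
That holds through level 2 (305 ≥ 168) but not at 3 (190 < 266).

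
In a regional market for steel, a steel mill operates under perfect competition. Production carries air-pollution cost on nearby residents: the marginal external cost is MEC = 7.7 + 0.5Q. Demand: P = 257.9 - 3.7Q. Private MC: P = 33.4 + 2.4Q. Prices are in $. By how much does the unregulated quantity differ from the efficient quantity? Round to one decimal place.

4.0 units

Market equilibrium (private): 33.4 + 2.4Q = 257.9 - 3.7Q → Q_m = 36.8033.
Social marginal cost = private MC + MEC = 41.1 + 2.9Q.
Set SMC = demand: 41.1 + 2.9Q = 257.9 - 3.7Q → Q* = 32.8485.
Gap = |36.8033 − 32.8485| = 3.9548.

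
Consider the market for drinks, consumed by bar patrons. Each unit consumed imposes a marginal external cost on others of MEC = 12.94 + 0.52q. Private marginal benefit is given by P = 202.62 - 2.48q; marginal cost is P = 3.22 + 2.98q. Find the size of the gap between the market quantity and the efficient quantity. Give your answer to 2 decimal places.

5.34 units

Market equilibrium (private): 3.22 + 2.98q = 202.62 - 2.48q → q_m = 36.5201.
Social marginal benefit = demand − MEC = 189.68 - 3.00q.
Set SMB = MC: 189.68 - 3.00q = 3.22 + 2.98q → q* = 31.1806.
Gap = |36.5201 − 31.1806| = 5.3395.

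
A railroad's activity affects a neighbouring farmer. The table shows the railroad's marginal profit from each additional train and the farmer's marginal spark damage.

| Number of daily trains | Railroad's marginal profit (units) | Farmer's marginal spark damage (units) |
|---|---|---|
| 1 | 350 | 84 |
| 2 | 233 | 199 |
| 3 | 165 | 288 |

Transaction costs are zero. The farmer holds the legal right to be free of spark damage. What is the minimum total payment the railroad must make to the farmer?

Efficient level: marginal profit ≥ marginal spark damage through level 2, so k* = 2.
With the farmer holding the right, the railroad must at least compensate total damage at k*: 84 + 199 = 283.

283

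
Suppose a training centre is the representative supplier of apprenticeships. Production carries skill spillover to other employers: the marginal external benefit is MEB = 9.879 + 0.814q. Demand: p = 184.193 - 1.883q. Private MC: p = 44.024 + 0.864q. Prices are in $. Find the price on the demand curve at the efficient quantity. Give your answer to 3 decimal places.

P = $38.026

Social marginal cost = private MC − MEB = 34.145 + 0.050q.
Set SMC = demand: 34.145 + 0.050q = 184.193 - 1.883q → q* = 77.6244.
Consumer price on the demand curve at q*: 184.193 − 1.883×77.6244 = 38.0263.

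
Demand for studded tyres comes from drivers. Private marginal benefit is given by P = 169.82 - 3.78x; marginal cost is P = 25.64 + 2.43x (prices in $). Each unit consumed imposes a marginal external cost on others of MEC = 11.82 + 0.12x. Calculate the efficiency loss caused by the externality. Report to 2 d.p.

Market equilibrium (private): 25.64 + 2.43x = 169.82 - 3.78x → x_m = 23.2174.
Social marginal benefit = demand − MEC = 158.00 - 3.90x.
Set SMB = MC: 158.00 - 3.90x = 25.64 + 2.43x → x* = 20.9100.
The loss is the area between SMB and MC from x* to x_m; with linear curves that's a triangle of height MEC(x_m).
DWL = ½ × 2.3074 × 14.6061 = 16.8511.

DWL = $16.85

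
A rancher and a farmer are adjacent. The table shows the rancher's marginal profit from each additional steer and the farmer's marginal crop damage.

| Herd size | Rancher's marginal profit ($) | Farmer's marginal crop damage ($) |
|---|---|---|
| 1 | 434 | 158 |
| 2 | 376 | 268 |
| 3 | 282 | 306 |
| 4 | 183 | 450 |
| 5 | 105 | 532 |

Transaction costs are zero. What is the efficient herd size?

2

Bargaining reaches the level where marginal profit last exceeds marginal crop damage.
That holds through level 2 (376 ≥ 268) but not at 3 (282 < 306).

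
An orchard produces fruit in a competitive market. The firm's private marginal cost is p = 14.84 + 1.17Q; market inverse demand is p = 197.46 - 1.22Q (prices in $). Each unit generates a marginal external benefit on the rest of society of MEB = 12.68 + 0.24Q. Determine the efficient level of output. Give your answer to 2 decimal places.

Q* = 90.84

Social marginal cost = private MC − MEB = 2.16 + 0.93Q.
Set SMC = demand: 2.16 + 0.93Q = 197.46 - 1.22Q → Q* = 90.8372.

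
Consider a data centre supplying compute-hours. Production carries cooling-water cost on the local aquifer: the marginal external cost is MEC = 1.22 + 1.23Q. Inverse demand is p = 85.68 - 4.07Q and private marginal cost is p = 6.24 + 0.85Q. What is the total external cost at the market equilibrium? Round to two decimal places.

180.03

Market equilibrium (private): 6.24 + 0.85Q = 85.68 - 4.07Q → Q_m = 16.1463.
Total external cost = ∫₀^{Q_m} (1.22 + 1.23Q) dQ = 1.22×16.1463 + ½×1.23×16.1463² = 180.0308.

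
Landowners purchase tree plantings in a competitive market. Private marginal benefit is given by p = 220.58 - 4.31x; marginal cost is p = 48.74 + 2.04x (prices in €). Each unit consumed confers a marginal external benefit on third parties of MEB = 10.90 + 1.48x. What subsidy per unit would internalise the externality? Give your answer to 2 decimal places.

Social marginal benefit = demand + MEB = 231.48 - 2.83x.
Set SMB = MC: 231.48 - 2.83x = 48.74 + 2.04x → x* = 37.5236.
The Pigouvian subsidy equals MEB at x*: 10.90 + 1.48×37.5236 = 66.4349.

subsidy = €66.43 per unit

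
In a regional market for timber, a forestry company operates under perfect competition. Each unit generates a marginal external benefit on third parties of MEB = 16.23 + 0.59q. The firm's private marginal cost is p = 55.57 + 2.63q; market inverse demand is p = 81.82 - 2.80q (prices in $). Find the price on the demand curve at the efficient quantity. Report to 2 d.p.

P = $57.24

Social marginal cost = private MC − MEB = 39.34 + 2.04q.
Set SMC = demand: 39.34 + 2.04q = 81.82 - 2.80q → q* = 8.7769.
Consumer price on the demand curve at q*: 81.82 − 2.80×8.7769 = 57.2447.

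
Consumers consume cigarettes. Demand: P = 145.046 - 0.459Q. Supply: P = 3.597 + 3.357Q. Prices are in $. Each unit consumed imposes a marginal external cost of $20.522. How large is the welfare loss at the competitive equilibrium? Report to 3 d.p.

Market equilibrium (private): 3.597 + 3.357Q = 145.046 - 0.459Q → Q_m = 37.0673.
Social marginal benefit = demand − MEC = 124.524 - 0.459Q.
Set SMB = MC: 124.524 - 0.459Q = 3.597 + 3.357Q → Q* = 31.6895.
The loss is the area between SMB and MC from Q* to Q_m; with linear curves that's a triangle of height MEC(Q_m).
DWL = ½ × 5.3778 × 20.5220 = 55.1816.

DWL = $55.182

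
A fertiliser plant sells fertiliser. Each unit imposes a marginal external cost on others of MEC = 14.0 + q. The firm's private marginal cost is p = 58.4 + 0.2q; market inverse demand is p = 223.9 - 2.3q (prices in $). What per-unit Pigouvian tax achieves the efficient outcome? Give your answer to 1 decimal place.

Social marginal cost = private MC + MEC = 72.4 + 1.2q.
Set SMC = demand: 72.4 + 1.2q = 223.9 - 2.3q → q* = 43.2857.
The Pigouvian tax equals MEC at q*: 14.0 + 1.0×43.2857 = 57.2857.

tax = $57.3 per unit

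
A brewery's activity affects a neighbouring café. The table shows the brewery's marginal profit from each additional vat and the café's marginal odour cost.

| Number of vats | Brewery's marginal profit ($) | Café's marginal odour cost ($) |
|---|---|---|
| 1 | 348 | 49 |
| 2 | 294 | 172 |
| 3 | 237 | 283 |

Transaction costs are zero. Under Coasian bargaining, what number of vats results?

2

Bargaining reaches the level where marginal profit last exceeds marginal odour cost.
That holds through level 2 (294 ≥ 172) but not at 3 (237 < 283).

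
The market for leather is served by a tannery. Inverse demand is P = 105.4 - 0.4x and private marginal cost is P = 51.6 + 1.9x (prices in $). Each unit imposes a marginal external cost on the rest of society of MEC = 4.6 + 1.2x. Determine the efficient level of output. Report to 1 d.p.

x* = 14.1

Social marginal cost = private MC + MEC = 56.2 + 3.1x.
Set SMC = demand: 56.2 + 3.1x = 105.4 - 0.4x → x* = 14.0571.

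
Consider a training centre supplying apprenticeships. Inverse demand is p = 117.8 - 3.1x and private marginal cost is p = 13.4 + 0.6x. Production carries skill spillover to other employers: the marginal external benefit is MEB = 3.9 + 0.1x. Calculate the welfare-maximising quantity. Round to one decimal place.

Social marginal cost = private MC − MEB = 9.5 + 0.5x.
Set SMC = demand: 9.5 + 0.5x = 117.8 - 3.1x → x* = 30.0833.

x* = 30.1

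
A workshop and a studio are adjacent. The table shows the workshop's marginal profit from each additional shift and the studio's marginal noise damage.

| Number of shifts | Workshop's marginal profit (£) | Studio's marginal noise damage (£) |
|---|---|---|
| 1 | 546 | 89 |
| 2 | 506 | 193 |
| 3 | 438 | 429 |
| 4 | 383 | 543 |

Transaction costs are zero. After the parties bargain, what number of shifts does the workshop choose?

3

Bargaining reaches the level where marginal profit last exceeds marginal noise damage.
That holds through level 3 (438 ≥ 429) but not at 4 (383 < 543).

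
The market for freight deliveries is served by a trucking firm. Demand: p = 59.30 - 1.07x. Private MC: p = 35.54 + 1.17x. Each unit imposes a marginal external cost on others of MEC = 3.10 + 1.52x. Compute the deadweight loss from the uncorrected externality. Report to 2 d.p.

Market equilibrium (private): 35.54 + 1.17x = 59.30 - 1.07x → x_m = 10.6071.
Social marginal cost = private MC + MEC = 38.64 + 2.69x.
Set SMC = demand: 38.64 + 2.69x = 59.30 - 1.07x → x* = 5.4947.
The welfare-loss triangle has base |x_m − x*| and height MEC(x_m) (the vertical gap between SMC and demand is zero at x* and MEC at x_m).
DWL = ½ × 5.1124 × 19.2229 = 49.1376.

DWL = 49.14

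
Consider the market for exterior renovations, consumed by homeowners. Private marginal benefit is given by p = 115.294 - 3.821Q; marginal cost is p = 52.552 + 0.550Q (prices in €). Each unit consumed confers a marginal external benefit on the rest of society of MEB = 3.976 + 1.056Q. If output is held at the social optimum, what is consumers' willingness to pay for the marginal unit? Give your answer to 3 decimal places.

Social marginal benefit = demand + MEB = 119.270 - 2.765Q.
Set SMB = MC: 119.270 - 2.765Q = 52.552 + 0.550Q → Q* = 20.1261.
Consumer price on the demand curve at Q*: 115.294 − 3.821×20.1261 = 38.3922.

P = €38.392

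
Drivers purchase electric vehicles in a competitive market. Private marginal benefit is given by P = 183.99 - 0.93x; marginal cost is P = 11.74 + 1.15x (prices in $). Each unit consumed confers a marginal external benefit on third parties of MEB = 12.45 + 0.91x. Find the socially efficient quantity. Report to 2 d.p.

x* = 157.86

Social marginal benefit = demand + MEB = 196.44 - 0.02x.
Set SMB = MC: 196.44 - 0.02x = 11.74 + 1.15x → x* = 157.8632.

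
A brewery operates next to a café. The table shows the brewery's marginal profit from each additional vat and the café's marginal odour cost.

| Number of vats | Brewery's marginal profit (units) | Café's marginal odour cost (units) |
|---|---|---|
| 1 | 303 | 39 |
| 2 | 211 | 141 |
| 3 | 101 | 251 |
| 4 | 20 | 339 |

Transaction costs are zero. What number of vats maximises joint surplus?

Bargaining reaches the level where marginal profit last exceeds marginal odour cost.
That holds through level 2 (211 ≥ 141) but not at 3 (101 < 251).

2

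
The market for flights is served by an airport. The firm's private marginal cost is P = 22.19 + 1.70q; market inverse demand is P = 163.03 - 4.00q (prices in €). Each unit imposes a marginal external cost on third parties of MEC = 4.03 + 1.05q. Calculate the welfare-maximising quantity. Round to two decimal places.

Social marginal cost = private MC + MEC = 26.22 + 2.75q.
Set SMC = demand: 26.22 + 2.75q = 163.03 - 4.00q → q* = 20.2681.

q* = 20.27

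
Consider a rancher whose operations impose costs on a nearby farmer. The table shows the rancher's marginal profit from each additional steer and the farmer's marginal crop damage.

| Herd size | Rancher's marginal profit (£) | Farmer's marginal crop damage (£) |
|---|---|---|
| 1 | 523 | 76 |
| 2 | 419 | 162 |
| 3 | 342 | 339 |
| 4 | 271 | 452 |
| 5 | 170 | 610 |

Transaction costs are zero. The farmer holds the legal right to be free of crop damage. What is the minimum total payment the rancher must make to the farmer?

Efficient level: marginal profit ≥ marginal crop damage through level 3, so k* = 3.
With the farmer holding the right, the rancher must at least compensate total damage at k*: 76 + 162 + 339 = 577.

£577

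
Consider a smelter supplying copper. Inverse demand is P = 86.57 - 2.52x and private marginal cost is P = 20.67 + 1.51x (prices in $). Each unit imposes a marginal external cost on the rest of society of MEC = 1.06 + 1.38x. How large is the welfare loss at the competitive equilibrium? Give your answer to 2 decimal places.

DWL = $51.59

Market equilibrium (private): 20.67 + 1.51x = 86.57 - 2.52x → x_m = 16.3524.
Social marginal cost = private MC + MEC = 21.73 + 2.89x.
Set SMC = demand: 21.73 + 2.89x = 86.57 - 2.52x → x* = 11.9852.
Height of the DWL triangle at x_m is SMC(x_m) − demand(x_m) = MEC(x_m) = 23.6263.
DWL = ½ × 4.3672 × 23.6263 = 51.5904.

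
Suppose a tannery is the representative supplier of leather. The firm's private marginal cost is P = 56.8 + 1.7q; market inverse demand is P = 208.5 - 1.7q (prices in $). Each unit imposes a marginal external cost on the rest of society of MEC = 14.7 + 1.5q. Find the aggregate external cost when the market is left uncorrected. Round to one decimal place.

Market equilibrium (private): 56.8 + 1.7q = 208.5 - 1.7q → q_m = 44.6176.
Total external cost = ∫₀^{q_m} (14.7 + 1.5q) dq = 14.7×44.6176 + ½×1.5×44.6176² = 2148.9264.

$2148.9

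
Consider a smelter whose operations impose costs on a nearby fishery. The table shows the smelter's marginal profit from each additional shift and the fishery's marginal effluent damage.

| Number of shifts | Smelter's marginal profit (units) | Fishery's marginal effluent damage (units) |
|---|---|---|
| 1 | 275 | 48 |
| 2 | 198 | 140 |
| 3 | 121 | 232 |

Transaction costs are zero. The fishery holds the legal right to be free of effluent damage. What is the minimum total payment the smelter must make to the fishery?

188

Efficient level: marginal profit ≥ marginal effluent damage through level 2, so k* = 2.
With the fishery holding the right, the smelter must at least compensate total damage at k*: 48 + 140 = 188.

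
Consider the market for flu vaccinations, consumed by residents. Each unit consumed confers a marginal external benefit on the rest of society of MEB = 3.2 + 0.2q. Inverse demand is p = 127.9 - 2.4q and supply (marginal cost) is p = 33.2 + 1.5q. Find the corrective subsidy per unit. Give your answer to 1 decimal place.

Social marginal benefit = demand + MEB = 131.1 - 2.2q.
Set SMB = MC: 131.1 - 2.2q = 33.2 + 1.5q → q* = 26.4595.
The Pigouvian subsidy equals MEB at q*: 3.2 + 0.2×26.4595 = 8.4919.

subsidy = 8.5 per unit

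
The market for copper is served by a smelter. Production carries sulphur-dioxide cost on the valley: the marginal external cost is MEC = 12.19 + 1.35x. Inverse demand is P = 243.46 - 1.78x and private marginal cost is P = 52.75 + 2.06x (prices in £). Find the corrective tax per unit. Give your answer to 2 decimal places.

tax = £58.63 per unit

Social marginal cost = private MC + MEC = 64.94 + 3.41x.
Set SMC = demand: 64.94 + 3.41x = 243.46 - 1.78x → x* = 34.3969.
The Pigouvian tax equals MEC at x*: 12.19 + 1.35×34.3969 = 58.6258.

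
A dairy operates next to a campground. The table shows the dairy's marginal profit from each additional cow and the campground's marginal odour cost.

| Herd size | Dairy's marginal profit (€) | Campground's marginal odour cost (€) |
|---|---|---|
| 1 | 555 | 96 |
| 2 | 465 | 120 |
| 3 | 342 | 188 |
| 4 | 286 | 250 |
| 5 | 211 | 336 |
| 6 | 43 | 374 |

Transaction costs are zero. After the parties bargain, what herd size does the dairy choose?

Bargaining reaches the level where marginal profit last exceeds marginal odour cost.
That holds through level 4 (286 ≥ 250) but not at 5 (211 < 336).

4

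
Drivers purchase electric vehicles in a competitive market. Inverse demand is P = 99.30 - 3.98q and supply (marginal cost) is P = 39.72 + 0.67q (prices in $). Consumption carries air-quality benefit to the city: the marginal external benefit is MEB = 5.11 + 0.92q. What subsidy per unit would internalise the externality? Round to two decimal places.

Social marginal benefit = demand + MEB = 104.41 - 3.06q.
Set SMB = MC: 104.41 - 3.06q = 39.72 + 0.67q → q* = 17.3432.
The Pigouvian subsidy equals MEB at q*: 5.11 + 0.92×17.3432 = 21.0657.

subsidy = $21.07 per unit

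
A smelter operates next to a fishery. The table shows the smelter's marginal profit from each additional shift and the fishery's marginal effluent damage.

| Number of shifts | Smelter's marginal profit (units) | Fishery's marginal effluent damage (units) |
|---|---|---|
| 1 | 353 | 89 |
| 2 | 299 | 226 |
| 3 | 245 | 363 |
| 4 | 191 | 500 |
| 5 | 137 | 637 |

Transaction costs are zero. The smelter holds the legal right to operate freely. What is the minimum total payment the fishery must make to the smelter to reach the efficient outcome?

Left alone the smelter would choose level 5 (marginal profit stays positive).
Efficient level: k* = 2 (marginal profit ≥ marginal effluent damage through 2).
The fishery must at least cover the smelter's forgone profit from cutting 5→2: 245 + 191 + 137 = 573.

573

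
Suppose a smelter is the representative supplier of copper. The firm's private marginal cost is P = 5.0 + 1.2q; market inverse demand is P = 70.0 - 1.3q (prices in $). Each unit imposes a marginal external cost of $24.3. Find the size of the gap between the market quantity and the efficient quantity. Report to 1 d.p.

9.7 units

Market equilibrium (private): 5.0 + 1.2q = 70.0 - 1.3q → q_m = 26.0000.
Social marginal cost = private MC + MEC = 29.3 + 1.2q.
Set SMC = demand: 29.3 + 1.2q = 70.0 - 1.3q → q* = 16.2800.
Gap = |26.0000 − 16.2800| = 9.7200.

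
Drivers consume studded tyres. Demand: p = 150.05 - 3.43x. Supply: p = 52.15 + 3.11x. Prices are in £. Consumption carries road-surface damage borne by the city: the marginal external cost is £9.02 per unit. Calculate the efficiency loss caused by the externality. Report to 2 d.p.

Market equilibrium (private): 52.15 + 3.11x = 150.05 - 3.43x → x_m = 14.9694.
Social marginal benefit = demand − MEC = 141.03 - 3.43x.
Set SMB = MC: 141.03 - 3.43x = 52.15 + 3.11x → x* = 13.5902.
Height of the DWL triangle at x_m is MC(x_m) − SMB(x_m) = MEC(x_m) = 9.0200.
DWL = ½ × 1.3792 × 9.0200 = 6.2202.

DWL = £6.22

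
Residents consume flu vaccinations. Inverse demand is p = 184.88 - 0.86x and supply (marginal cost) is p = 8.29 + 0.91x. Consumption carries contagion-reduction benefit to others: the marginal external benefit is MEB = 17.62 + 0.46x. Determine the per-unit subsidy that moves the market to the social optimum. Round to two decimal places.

subsidy = 85.82 per unit

Social marginal benefit = demand + MEB = 202.50 - 0.40x.
Set SMB = MC: 202.50 - 0.40x = 8.29 + 0.91x → x* = 148.2519.
The Pigouvian subsidy equals MEB at x*: 17.62 + 0.46×148.2519 = 85.8159.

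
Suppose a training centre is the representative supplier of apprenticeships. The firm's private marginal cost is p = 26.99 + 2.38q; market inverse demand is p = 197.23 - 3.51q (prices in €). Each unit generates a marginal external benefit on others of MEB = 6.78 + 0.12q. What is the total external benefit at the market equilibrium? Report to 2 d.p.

Market equilibrium (private): 26.99 + 2.38q = 197.23 - 3.51q → q_m = 28.9032.
Total external benefit = ∫₀^{q_m} (6.78 + 0.12q) dq = 6.78×28.9032 + ½×0.12×28.9032² = 246.0874.

€246.09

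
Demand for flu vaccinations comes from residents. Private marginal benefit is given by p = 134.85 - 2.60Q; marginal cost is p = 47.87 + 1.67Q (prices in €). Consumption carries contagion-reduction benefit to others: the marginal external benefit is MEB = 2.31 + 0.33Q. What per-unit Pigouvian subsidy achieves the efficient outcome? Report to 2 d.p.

Social marginal benefit = demand + MEB = 137.16 - 2.27Q.
Set SMB = MC: 137.16 - 2.27Q = 47.87 + 1.67Q → Q* = 22.6624.
The Pigouvian subsidy equals MEB at Q*: 2.31 + 0.33×22.6624 = 9.7886.

subsidy = €9.79 per unit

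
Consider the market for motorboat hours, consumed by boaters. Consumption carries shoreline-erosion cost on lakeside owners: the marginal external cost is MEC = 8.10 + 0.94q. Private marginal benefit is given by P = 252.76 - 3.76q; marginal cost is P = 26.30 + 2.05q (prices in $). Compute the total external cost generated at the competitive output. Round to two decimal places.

Market equilibrium (private): 26.30 + 2.05q = 252.76 - 3.76q → q_m = 38.9776.
Total external cost = ∫₀^{q_m} (8.10 + 0.94q) dq = 8.10×38.9776 + ½×0.94×38.9776² = 1029.7676.

$1029.77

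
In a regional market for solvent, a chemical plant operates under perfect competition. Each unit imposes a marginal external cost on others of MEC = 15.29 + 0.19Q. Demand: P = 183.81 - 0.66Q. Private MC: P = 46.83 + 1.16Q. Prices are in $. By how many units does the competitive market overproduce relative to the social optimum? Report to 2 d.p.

14.72 units

Market equilibrium (private): 46.83 + 1.16Q = 183.81 - 0.66Q → Q_m = 75.2637.
Social marginal cost = private MC + MEC = 62.12 + 1.35Q.
Set SMC = demand: 62.12 + 1.35Q = 183.81 - 0.66Q → Q* = 60.5423.
Gap = |75.2637 − 60.5423| = 14.7214.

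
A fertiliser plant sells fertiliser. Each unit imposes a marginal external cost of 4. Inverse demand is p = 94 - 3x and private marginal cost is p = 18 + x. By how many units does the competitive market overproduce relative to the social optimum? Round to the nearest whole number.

1 units

Market equilibrium (private): 18 + x = 94 - 3x → x_m = 19.0000.
Social marginal cost = private MC + MEC = 22 + x.
Set SMC = demand: 22 + x = 94 - 3x → x* = 18.0000.
Gap = |19.0000 − 18.0000| = 1.0000.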